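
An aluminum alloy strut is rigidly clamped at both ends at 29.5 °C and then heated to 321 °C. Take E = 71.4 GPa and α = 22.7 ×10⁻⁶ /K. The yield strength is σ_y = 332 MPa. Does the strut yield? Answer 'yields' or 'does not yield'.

yields

ΔT = 291.5 K. Constrained thermal stress σ = E·α·ΔT = 71.40×10³ MPa × 22.7×10⁻⁶ × 291.5 = 472 MPa (compressive).
Compare to σ_y = 332 MPa: σ ≥ σ_y, so it yields.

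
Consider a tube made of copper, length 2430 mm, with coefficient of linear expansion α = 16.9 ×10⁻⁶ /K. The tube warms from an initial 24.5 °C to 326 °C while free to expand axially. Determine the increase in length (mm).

ΔT = 326 − 24.5 = 301.5 K.
ΔL = α·L₀·ΔT = 16.9×10⁻⁶ × 2430 mm × 301.5 K = 12.4 mm.

12.4 mm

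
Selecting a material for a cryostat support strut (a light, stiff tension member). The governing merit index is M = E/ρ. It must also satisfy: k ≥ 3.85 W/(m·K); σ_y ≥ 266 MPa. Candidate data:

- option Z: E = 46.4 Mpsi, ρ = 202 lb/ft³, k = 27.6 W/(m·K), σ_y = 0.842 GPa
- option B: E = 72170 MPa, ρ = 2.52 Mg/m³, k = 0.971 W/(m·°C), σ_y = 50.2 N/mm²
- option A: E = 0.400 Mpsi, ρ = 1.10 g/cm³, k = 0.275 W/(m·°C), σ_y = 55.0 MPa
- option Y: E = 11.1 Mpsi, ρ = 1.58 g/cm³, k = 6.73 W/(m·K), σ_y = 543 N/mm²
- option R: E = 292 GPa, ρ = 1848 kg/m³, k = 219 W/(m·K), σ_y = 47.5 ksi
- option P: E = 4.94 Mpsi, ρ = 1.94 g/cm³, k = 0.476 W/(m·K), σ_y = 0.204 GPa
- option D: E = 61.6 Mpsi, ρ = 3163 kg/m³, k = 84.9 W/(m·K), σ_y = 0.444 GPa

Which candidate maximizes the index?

option R

Screen on constraints: k ≥ 3.85 W/(m·K); σ_y ≥ 266 MPa. Survivors: option Z, option Y, option R, option D.
After converting to SI:
  option Z: E = 319.9 GPa, ρ = 3236 kg/m³
  option Y: E = 76.53 GPa, ρ = 1580 kg/m³
  option R: E = 292.0 GPa, ρ = 1848 kg/m³
  option D: E = 424.7 GPa, ρ = 3163 kg/m³
  option R: M = 158 MN·m/kg
  option D: M = 134 MN·m/kg
  option Z: M = 98.9 MN·m/kg
  option Y: M = 48.4 MN·m/kg
The maximum is for option R.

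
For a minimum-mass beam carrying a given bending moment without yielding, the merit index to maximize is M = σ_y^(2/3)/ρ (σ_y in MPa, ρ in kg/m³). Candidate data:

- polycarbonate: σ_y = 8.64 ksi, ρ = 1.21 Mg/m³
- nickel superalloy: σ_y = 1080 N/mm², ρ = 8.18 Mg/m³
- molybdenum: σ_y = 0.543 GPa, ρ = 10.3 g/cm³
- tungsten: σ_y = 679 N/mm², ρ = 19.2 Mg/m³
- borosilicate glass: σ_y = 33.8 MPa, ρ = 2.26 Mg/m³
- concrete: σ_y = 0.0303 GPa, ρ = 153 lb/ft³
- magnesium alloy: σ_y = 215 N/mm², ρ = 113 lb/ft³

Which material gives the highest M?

magnesium alloy

Putting every candidate on a common basis:
  polycarbonate: σ_y = 59.57 MPa, ρ = 1210 kg/m³
  nickel superalloy: σ_y = 1080 MPa, ρ = 8180 kg/m³
  molybdenum: σ_y = 543.0 MPa, ρ = 10300 kg/m³
  tungsten: σ_y = 679.0 MPa, ρ = 19200 kg/m³
  borosilicate glass: σ_y = 33.80 MPa, ρ = 2260 kg/m³
  concrete: σ_y = 30.30 MPa, ρ = 2451 kg/m³
  magnesium alloy: σ_y = 215.0 MPa, ρ = 1810 kg/m³
  magnesium alloy: M = 19.8×10⁻³
  nickel superalloy: M = 12.9×10⁻³
  polycarbonate: M = 12.6×10⁻³
  molybdenum: M = 6.46×10⁻³
  borosilicate glass: M = 4.63×10⁻³
  tungsten: M = 4.02×10⁻³
  concrete: M = 3.97×10⁻³
Magnesium alloy has the largest M.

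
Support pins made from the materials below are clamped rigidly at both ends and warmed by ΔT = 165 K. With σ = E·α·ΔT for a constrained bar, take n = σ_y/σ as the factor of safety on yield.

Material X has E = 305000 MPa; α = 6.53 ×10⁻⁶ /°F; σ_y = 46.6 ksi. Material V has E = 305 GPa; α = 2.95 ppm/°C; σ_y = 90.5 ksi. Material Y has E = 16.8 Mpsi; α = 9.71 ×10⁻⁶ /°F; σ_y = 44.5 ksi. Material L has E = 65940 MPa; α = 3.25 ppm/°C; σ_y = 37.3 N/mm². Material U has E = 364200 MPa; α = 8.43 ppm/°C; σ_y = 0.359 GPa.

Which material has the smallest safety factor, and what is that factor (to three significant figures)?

material X, n = 0.543

In consistent units (E in GPa, α in ×10⁻⁶/K, σ_y in MPa):
  material X: E = 305.0, α = 11.8, σ_y = 321.3 → σ = 592 MPa, n = 0.543
  material V: E = 305.0, α = 2.95, σ_y = 624.0 → σ = 148 MPa, n = 4.20
  material Y: E = 115.8, α = 17.5, σ_y = 306.8 → σ = 334 MPa, n = 0.918
  material L: E = 65.94, α = 3.25, σ_y = 37.30 → σ = 35.4 MPa, n = 1.05
  material U: E = 364.2, α = 8.43, σ_y = 359.0 → σ = 507 MPa, n = 0.709
Material X has the lowest safety factor, n = 0.543.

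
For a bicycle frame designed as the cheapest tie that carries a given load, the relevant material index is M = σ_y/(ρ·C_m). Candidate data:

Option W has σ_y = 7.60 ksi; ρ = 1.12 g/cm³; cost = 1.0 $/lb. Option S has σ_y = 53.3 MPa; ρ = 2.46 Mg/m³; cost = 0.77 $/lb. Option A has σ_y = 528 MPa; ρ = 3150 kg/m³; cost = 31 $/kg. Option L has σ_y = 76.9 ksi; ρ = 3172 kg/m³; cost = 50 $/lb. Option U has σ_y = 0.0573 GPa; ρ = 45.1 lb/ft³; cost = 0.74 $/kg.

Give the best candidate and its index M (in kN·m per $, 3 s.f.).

option U, M = 107 kN·m per $

Convert each candidate to consistent units, then evaluate M:
  option W: σ_y = 52.40 MPa, ρ = 1120 kg/m³, cost = 2.205 $/kg
  option S: σ_y = 53.30 MPa, ρ = 2460 kg/m³, cost = 1.698 $/kg
  option A: σ_y = 528.0 MPa, ρ = 3150 kg/m³, cost = 31.00 $/kg
  option L: σ_y = 530.2 MPa, ρ = 3172 kg/m³, cost = 110.2 $/kg
  option U: σ_y = 57.30 MPa, ρ = 722.4 kg/m³, cost = 0.7400 $/kg
  option U: M = 107 kN·m per $
  option W: M = 21.2 kN·m per $
  option S: M = 12.8 kN·m per $
  option A: M = 5.41 kN·m per $
  option L: M = 1.52 kN·m per $
The maximum is for option U.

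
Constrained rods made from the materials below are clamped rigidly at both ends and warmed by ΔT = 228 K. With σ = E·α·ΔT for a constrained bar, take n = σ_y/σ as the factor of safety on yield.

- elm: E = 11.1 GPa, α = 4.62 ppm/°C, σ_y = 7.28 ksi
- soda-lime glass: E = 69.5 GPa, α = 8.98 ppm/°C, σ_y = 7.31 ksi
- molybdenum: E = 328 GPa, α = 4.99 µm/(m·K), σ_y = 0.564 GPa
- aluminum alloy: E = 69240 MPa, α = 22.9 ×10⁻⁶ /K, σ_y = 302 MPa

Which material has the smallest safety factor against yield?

In consistent units (E in GPa, α in ×10⁻⁶/K, σ_y in MPa):
  elm: E = 11.10, α = 4.62, σ_y = 50.19 → σ = 11.7 MPa, n = 4.29
  soda-lime glass: E = 69.50, α = 8.98, σ_y = 50.40 → σ = 142 MPa, n = 0.354
  molybdenum: E = 328.0, α = 4.99, σ_y = 564.0 → σ = 373 MPa, n = 1.51
  aluminum alloy: E = 69.24, α = 22.9, σ_y = 302.0 → σ = 362 MPa, n = 0.835
Soda-lime glass has the lowest safety factor, n = 0.354.

soda-lime glass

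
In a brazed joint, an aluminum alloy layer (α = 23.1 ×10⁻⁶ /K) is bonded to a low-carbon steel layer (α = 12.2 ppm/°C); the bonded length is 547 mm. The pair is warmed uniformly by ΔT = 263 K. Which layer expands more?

aluminum alloy

α(aluminum alloy) = 23.1×10⁻⁶/K vs α(low-carbon steel) = 12.2×10⁻⁶/K.
Higher α expands more for the same ΔT: aluminum alloy.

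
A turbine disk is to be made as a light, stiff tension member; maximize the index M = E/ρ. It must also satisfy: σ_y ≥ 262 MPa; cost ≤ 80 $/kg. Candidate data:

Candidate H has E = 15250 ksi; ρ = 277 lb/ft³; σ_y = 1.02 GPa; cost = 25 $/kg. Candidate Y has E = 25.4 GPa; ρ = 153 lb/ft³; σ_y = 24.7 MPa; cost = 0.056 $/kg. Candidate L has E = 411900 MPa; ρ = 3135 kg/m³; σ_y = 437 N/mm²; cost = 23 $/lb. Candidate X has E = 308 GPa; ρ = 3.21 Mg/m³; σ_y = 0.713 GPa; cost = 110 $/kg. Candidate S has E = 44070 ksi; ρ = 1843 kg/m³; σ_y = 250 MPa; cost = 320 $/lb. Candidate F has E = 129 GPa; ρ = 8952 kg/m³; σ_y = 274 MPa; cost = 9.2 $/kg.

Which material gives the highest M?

Screen on constraints: σ_y ≥ 262 MPa; cost ≤ 80 $/kg. Survivors: candidate H, candidate L, candidate F.
Putting every candidate on a common basis:
  candidate H: E = 105.1 GPa, ρ = 4437 kg/m³
  candidate L: E = 411.9 GPa, ρ = 3135 kg/m³
  candidate F: E = 129.0 GPa, ρ = 8952 kg/m³
  candidate L: M = 131 MN·m/kg
  candidate H: M = 23.7 MN·m/kg
  candidate F: M = 14.4 MN·m/kg
Highest index: candidate L.

candidate L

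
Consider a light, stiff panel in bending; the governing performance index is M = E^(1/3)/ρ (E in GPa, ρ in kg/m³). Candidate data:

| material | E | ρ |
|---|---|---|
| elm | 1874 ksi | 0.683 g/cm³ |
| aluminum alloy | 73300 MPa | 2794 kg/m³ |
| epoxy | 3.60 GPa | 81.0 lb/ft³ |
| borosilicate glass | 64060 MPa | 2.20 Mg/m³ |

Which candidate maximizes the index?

Normalizing units and computing the index:
  elm: E = 12.92 GPa, ρ = 683.0 kg/m³
  aluminum alloy: E = 73.30 GPa, ρ = 2794 kg/m³
  epoxy: E = 3.600 GPa, ρ = 1297 kg/m³
  borosilicate glass: E = 64.06 GPa, ρ = 2200 kg/m³
  elm: M = 3.44×10⁻³
  borosilicate glass: M = 1.82×10⁻³
  aluminum alloy: M = 1.50×10⁻³
  epoxy: M = 1.18×10⁻³
The maximum is for elm.

elm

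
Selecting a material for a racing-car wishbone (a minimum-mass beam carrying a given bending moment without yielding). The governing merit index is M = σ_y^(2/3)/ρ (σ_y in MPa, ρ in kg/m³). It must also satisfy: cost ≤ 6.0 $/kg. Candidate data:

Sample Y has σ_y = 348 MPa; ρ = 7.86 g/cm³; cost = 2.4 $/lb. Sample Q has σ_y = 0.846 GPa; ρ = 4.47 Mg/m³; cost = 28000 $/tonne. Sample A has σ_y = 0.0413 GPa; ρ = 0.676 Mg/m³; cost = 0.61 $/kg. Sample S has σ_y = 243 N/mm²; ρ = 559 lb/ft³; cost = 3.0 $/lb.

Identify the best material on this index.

sample A

Screen on constraints: cost ≤ 6.0 $/kg. Survivors: sample Y, sample A.
Convert each candidate to consistent units, then evaluate M:
  sample Y: σ_y = 348.0 MPa, ρ = 7860 kg/m³
  sample A: σ_y = 41.30 MPa, ρ = 676.0 kg/m³
  sample A: M = 17.7×10⁻³
  sample Y: M = 6.29×10⁻³
Sample A ranks first.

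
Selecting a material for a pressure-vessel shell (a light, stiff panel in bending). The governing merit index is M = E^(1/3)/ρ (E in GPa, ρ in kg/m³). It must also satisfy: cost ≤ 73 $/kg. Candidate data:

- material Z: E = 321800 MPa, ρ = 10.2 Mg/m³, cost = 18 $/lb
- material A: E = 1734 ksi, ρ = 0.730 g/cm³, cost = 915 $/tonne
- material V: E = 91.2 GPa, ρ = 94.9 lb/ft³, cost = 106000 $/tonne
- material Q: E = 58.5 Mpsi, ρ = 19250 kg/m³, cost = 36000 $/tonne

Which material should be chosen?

material A

Screen on constraints: cost ≤ 73 $/kg. Survivors: material Z, material A, material Q.
Putting every candidate on a common basis:
  material Z: E = 321.8 GPa, ρ = 10200 kg/m³
  material A: E = 11.96 GPa, ρ = 730.0 kg/m³
  material Q: E = 403.3 GPa, ρ = 19250 kg/m³
  material A: M = 3.13×10⁻³
  material Z: M = 0.672×10⁻³
  material Q: M = 0.384×10⁻³
Material A ranks first.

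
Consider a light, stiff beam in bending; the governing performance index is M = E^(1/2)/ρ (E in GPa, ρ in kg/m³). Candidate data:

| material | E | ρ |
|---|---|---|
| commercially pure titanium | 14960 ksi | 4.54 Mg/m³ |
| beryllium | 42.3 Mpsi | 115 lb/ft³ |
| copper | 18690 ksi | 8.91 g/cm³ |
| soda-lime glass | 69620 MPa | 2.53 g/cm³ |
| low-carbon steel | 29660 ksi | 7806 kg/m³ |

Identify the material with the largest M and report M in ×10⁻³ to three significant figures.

beryllium, M = 9.27×10⁻³

In SI units:
  commercially pure titanium: E = 103.1 GPa, ρ = 4540 kg/m³
  beryllium: E = 291.6 GPa, ρ = 1842 kg/m³
  copper: E = 128.9 GPa, ρ = 8910 kg/m³
  soda-lime glass: E = 69.62 GPa, ρ = 2530 kg/m³
  low-carbon steel: E = 204.5 GPa, ρ = 7806 kg/m³
  beryllium: M = 9.27×10⁻³
  soda-lime glass: M = 3.30×10⁻³
  commercially pure titanium: M = 2.24×10⁻³
  low-carbon steel: M = 1.83×10⁻³
  copper: M = 1.27×10⁻³
The maximum is for beryllium.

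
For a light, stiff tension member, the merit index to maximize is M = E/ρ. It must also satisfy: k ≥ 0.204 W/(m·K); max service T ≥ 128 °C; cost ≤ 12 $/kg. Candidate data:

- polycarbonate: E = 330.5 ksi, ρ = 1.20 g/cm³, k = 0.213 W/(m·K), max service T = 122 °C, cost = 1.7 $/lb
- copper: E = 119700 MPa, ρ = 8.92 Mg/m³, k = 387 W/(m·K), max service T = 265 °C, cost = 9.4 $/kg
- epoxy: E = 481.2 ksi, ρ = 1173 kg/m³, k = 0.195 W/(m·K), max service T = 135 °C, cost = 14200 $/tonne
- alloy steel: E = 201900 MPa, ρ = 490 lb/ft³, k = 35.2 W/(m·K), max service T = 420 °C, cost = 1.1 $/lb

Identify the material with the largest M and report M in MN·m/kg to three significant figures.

Screen on constraints: k ≥ 0.204 W/(m·K); max service T ≥ 128 °C; cost ≤ 12 $/kg. Survivors: copper, alloy steel.
Putting every candidate on a common basis:
  copper: E = 119.7 GPa, ρ = 8920 kg/m³
  alloy steel: E = 201.9 GPa, ρ = 7849 kg/m³
  alloy steel: M = 25.7 MN·m/kg
  copper: M = 13.4 MN·m/kg
Alloy steel has the largest M.

alloy steel, M = 25.7 MN·m/kg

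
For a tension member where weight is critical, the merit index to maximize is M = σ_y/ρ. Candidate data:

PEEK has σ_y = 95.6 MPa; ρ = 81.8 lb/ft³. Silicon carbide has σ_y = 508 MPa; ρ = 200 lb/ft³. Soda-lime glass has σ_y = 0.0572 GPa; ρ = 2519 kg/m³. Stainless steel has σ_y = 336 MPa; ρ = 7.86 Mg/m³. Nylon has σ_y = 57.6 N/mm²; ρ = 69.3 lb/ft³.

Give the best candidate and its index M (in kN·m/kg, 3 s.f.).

silicon carbide, M = 159 kN·m/kg

Putting every candidate on a common basis:
  PEEK: σ_y = 95.60 MPa, ρ = 1310 kg/m³
  silicon carbide: σ_y = 508.0 MPa, ρ = 3204 kg/m³
  soda-lime glass: σ_y = 57.20 MPa, ρ = 2519 kg/m³
  stainless steel: σ_y = 336.0 MPa, ρ = 7860 kg/m³
  nylon: σ_y = 57.60 MPa, ρ = 1110 kg/m³
  silicon carbide: M = 159 kN·m/kg
  PEEK: M = 73.0 kN·m/kg
  nylon: M = 51.9 kN·m/kg
  stainless steel: M = 42.7 kN·m/kg
  soda-lime glass: M = 22.7 kN·m/kg
The maximum is for silicon carbide.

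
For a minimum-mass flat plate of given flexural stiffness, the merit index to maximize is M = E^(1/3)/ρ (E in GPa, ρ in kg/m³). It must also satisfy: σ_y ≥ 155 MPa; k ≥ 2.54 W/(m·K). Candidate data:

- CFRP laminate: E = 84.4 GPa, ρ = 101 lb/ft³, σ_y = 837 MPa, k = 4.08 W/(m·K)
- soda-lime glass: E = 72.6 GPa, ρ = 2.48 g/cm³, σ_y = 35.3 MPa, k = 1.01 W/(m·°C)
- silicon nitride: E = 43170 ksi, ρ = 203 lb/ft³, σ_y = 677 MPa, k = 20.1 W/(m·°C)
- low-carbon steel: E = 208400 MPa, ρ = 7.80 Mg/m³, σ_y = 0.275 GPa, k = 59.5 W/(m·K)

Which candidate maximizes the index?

Screen on constraints: σ_y ≥ 155 MPa; k ≥ 2.54 W/(m·K). Survivors: CFRP laminate, silicon nitride, low-carbon steel.
After converting to SI:
  CFRP laminate: E = 84.40 GPa, ρ = 1618 kg/m³
  silicon nitride: E = 297.6 GPa, ρ = 3252 kg/m³
  low-carbon steel: E = 208.4 GPa, ρ = 7800 kg/m³
  CFRP laminate: M = 2.71×10⁻³
  silicon nitride: M = 2.05×10⁻³
  low-carbon steel: M = 0.760×10⁻³
Highest index: CFRP laminate.

CFRP laminate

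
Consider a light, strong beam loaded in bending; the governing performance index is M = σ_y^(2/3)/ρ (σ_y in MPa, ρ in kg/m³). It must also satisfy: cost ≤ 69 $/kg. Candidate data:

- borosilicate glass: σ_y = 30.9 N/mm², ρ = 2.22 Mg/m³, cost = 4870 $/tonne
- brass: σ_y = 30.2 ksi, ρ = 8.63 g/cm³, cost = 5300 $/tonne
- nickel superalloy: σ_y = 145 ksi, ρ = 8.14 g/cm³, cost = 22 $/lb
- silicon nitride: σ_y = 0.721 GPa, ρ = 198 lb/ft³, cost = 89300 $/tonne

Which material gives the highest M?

Screen on constraints: cost ≤ 69 $/kg. Survivors: borosilicate glass, brass, nickel superalloy.
Putting every candidate on a common basis:
  borosilicate glass: σ_y = 30.90 MPa, ρ = 2220 kg/m³
  brass: σ_y = 208.2 MPa, ρ = 8630 kg/m³
  nickel superalloy: σ_y = 999.7 MPa, ρ = 8140 kg/m³
  nickel superalloy: M = 12.3×10⁻³
  borosilicate glass: M = 4.44×10⁻³
  brass: M = 4.07×10⁻³
The maximum is for nickel superalloy.

nickel superalloy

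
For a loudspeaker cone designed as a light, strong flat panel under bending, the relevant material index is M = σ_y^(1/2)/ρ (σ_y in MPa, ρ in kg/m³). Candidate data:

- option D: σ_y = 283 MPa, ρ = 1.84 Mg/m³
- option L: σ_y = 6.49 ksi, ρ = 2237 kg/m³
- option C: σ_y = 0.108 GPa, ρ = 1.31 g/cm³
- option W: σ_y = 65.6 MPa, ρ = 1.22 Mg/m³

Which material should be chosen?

In SI units:
  option D: σ_y = 283.0 MPa, ρ = 1840 kg/m³
  option L: σ_y = 44.75 MPa, ρ = 2237 kg/m³
  option C: σ_y = 108.0 MPa, ρ = 1310 kg/m³
  option W: σ_y = 65.60 MPa, ρ = 1220 kg/m³
  option D: M = 9.14×10⁻³
  option C: M = 7.93×10⁻³
  option W: M = 6.64×10⁻³
  option L: M = 2.99×10⁻³
Option D ranks first.

option D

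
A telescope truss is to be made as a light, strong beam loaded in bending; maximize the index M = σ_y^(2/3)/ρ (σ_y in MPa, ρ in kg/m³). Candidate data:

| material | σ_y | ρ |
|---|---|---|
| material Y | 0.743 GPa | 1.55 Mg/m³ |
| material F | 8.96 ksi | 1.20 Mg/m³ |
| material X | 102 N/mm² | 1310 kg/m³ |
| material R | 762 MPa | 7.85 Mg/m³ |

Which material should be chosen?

material Y

Convert each candidate to consistent units, then evaluate M:
  material Y: σ_y = 743.0 MPa, ρ = 1550 kg/m³
  material F: σ_y = 61.78 MPa, ρ = 1200 kg/m³
  material X: σ_y = 102.0 MPa, ρ = 1310 kg/m³
  material R: σ_y = 762.0 MPa, ρ = 7850 kg/m³
  material Y: M = 52.9×10⁻³
  material X: M = 16.7×10⁻³
  material F: M = 13.0×10⁻³
  material R: M = 10.6×10⁻³
The maximum is for material Y.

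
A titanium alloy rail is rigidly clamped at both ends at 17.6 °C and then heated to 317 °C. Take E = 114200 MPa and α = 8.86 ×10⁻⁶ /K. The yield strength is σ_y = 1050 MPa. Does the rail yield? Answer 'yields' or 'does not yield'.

does not yield

E = 114200 MPa = 114.2 GPa.
ΔT = 299.4 K. Constrained thermal stress σ = E·α·ΔT = 114.2×10³ MPa × 8.86×10⁻⁶ × 299.4 = 303 MPa (compressive).
Compare to σ_y = 1050 MPa: σ < σ_y, so it does not yield.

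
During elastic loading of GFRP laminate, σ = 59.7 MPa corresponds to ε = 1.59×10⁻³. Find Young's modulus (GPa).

37.5 GPa

E = σ/ε = 59.7 MPa / 1.59×10⁻³ = 37550 MPa = 37.5 GPa.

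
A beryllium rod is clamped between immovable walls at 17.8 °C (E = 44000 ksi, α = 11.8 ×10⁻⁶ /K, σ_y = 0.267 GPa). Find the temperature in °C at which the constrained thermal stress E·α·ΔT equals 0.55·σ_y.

E = 44000 ksi = 303.4 GPa.
σ_y = 0.267 GPa = 267.0 MPa.
E·α·ΔT = 146.9 MPa ⇒ ΔT = 146.9 / (303.4×10³ × 11.8×10⁻⁶) = 41.02 K.
T = 17.8 + 41.02 = 58.82 °C.

58.8 °C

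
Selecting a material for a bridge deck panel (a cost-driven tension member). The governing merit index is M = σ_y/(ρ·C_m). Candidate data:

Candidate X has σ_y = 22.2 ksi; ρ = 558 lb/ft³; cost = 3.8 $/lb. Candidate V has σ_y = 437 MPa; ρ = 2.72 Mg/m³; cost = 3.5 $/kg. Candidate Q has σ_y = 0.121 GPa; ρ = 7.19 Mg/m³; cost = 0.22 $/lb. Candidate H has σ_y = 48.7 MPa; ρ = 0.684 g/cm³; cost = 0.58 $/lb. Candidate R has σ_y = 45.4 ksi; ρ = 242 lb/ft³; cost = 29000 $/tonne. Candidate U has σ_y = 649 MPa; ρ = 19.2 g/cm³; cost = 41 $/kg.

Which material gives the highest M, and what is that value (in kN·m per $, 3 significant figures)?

In SI units:
  candidate X: σ_y = 153.1 MPa, ρ = 8938 kg/m³, cost = 8.377 $/kg
  candidate V: σ_y = 437.0 MPa, ρ = 2720 kg/m³, cost = 3.500 $/kg
  candidate Q: σ_y = 121.0 MPa, ρ = 7190 kg/m³, cost = 0.4850 $/kg
  candidate H: σ_y = 48.70 MPa, ρ = 684.0 kg/m³, cost = 1.279 $/kg
  candidate R: σ_y = 313.0 MPa, ρ = 3876 kg/m³, cost = 29.00 $/kg
  candidate U: σ_y = 649.0 MPa, ρ = 19200 kg/m³, cost = 41.00 $/kg
  candidate H: M = 55.7 kN·m per $
  candidate V: M = 45.9 kN·m per $
  candidate Q: M = 34.7 kN·m per $
  candidate R: M = 2.78 kN·m per $
  candidate X: M = 2.04 kN·m per $
  candidate U: M = 0.824 kN·m per $
Highest index: candidate H.

candidate H, M = 55.7 kN·m per $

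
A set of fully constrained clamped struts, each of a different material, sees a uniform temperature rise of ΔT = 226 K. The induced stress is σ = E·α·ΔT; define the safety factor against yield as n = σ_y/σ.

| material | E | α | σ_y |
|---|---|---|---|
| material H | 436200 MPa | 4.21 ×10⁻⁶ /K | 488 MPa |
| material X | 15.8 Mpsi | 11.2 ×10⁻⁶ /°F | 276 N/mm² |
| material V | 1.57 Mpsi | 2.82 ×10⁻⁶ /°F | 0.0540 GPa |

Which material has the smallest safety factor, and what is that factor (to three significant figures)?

Per material, after unit conversion:
  material H: E = 436.2, α = 4.21, σ_y = 488.0 → σ = 415 MPa, n = 1.18
  material X: E = 108.9, α = 20.2, σ_y = 276.0 → σ = 496 MPa, n = 0.556
  material V: E = 10.82, α = 5.08, σ_y = 54.00 → σ = 12.4 MPa, n = 4.35
Smallest n: material X with n = 0.556.

material X, n = 0.556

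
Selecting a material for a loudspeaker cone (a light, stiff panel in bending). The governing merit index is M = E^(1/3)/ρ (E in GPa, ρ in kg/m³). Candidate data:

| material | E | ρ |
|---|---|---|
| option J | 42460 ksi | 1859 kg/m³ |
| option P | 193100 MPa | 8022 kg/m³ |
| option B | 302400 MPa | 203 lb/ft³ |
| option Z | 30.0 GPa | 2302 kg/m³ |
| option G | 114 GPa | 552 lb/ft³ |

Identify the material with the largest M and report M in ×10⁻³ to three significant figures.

option J, M = 3.57×10⁻³

In SI units:
  option J: E = 292.8 GPa, ρ = 1859 kg/m³
  option P: E = 193.1 GPa, ρ = 8022 kg/m³
  option B: E = 302.4 GPa, ρ = 3252 kg/m³
  option Z: E = 30.00 GPa, ρ = 2302 kg/m³
  option G: E = 114.0 GPa, ρ = 8842 kg/m³
  option J: M = 3.57×10⁻³
  option B: M = 2.06×10⁻³
  option Z: M = 1.35×10⁻³
  option P: M = 0.721×10⁻³
  option G: M = 0.548×10⁻³
Option J has the largest M.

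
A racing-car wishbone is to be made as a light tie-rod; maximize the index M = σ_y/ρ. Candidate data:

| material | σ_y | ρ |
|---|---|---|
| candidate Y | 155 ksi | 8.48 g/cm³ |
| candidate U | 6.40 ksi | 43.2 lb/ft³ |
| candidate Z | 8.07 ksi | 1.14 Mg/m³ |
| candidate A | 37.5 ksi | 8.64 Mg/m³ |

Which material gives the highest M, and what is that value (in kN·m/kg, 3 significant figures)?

candidate Y, M = 126 kN·m/kg

After converting to SI:
  candidate Y: σ_y = 1069 MPa, ρ = 8480 kg/m³
  candidate U: σ_y = 44.13 MPa, ρ = 692.0 kg/m³
  candidate Z: σ_y = 55.64 MPa, ρ = 1140 kg/m³
  candidate A: σ_y = 258.6 MPa, ρ = 8640 kg/m³
  candidate Y: M = 126 kN·m/kg
  candidate U: M = 63.8 kN·m/kg
  candidate Z: M = 48.8 kN·m/kg
  candidate A: M = 29.9 kN·m/kg
Candidate Y has the largest M.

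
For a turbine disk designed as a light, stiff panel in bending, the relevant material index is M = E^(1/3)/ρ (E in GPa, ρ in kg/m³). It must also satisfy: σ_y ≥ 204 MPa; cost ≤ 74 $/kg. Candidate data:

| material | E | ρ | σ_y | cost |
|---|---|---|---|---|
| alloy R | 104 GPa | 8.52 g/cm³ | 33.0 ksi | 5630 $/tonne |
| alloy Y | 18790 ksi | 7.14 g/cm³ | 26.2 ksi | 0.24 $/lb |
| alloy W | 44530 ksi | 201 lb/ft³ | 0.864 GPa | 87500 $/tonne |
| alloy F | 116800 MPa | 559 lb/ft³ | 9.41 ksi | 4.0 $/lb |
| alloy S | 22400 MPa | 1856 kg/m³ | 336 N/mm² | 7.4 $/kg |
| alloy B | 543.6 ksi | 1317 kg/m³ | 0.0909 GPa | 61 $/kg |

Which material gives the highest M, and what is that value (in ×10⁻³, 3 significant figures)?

Screen on constraints: σ_y ≥ 204 MPa; cost ≤ 74 $/kg. Survivors: alloy R, alloy S.
Convert each candidate to consistent units, then evaluate M:
  alloy R: E = 104.0 GPa, ρ = 8520 kg/m³
  alloy S: E = 22.40 GPa, ρ = 1856 kg/m³
  alloy S: M = 1.52×10⁻³
  alloy R: M = 0.552×10⁻³
Alloy S ranks first.

alloy S, M = 1.52×10⁻³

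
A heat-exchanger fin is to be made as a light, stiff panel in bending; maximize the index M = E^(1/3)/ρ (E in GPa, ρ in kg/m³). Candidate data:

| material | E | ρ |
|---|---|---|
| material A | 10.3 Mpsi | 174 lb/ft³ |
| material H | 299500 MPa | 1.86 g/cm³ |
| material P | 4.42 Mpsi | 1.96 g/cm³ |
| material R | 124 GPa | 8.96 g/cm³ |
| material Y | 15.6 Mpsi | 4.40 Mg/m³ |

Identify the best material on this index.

material H

Convert each candidate to consistent units, then evaluate M:
  material A: E = 71.02 GPa, ρ = 2787 kg/m³
  material H: E = 299.5 GPa, ρ = 1860 kg/m³
  material P: E = 30.47 GPa, ρ = 1960 kg/m³
  material R: E = 124.0 GPa, ρ = 8960 kg/m³
  material Y: E = 107.6 GPa, ρ = 4400 kg/m³
  material H: M = 3.60×10⁻³
  material P: M = 1.59×10⁻³
  material A: M = 1.49×10⁻³
  material Y: M = 1.08×10⁻³
  material R: M = 0.557×10⁻³
Highest index: material H.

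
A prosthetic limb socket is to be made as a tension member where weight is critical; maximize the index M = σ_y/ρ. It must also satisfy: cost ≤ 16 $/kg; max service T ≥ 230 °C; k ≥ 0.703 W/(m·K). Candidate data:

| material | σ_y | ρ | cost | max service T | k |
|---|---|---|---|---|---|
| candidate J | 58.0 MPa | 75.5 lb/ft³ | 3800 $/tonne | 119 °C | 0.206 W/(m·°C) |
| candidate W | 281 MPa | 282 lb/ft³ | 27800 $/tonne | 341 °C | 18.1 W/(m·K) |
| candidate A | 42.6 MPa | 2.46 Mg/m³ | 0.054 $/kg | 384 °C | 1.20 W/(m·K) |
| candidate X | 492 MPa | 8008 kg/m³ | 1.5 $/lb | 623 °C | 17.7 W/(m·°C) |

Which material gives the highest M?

Screen on constraints: cost ≤ 16 $/kg; max service T ≥ 230 °C; k ≥ 0.703 W/(m·K). Survivors: candidate A, candidate X.
Normalizing units and computing the index:
  candidate A: σ_y = 42.60 MPa, ρ = 2460 kg/m³
  candidate X: σ_y = 492.0 MPa, ρ = 8008 kg/m³
  candidate X: M = 61.4 kN·m/kg
  candidate A: M = 17.3 kN·m/kg
Highest index: candidate X.

candidate X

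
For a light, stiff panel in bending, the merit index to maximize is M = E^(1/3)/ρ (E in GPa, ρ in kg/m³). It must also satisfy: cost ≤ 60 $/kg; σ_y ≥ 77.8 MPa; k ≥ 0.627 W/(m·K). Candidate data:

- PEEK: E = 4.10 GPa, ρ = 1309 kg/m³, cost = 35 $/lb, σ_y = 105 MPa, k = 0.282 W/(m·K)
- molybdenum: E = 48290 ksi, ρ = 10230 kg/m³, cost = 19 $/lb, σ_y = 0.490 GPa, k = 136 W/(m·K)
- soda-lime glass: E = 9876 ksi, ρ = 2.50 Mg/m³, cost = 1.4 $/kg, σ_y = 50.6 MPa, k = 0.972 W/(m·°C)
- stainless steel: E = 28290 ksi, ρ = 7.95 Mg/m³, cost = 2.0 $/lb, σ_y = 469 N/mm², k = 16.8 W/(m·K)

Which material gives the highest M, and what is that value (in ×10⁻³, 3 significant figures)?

stainless steel, M = 0.729×10⁻³

Screen on constraints: cost ≤ 60 $/kg; σ_y ≥ 77.8 MPa; k ≥ 0.627 W/(m·K). Survivors: molybdenum, stainless steel.
In SI units:
  molybdenum: E = 332.9 GPa, ρ = 10230 kg/m³
  stainless steel: E = 195.1 GPa, ρ = 7950 kg/m³
  stainless steel: M = 0.729×10⁻³
  molybdenum: M = 0.678×10⁻³
The maximum is for stainless steel.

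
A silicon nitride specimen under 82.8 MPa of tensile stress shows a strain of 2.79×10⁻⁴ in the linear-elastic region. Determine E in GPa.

E = σ/ε = 82.8 MPa / 2.79×10⁻⁴ = 296800 MPa = 297 GPa.

297 GPa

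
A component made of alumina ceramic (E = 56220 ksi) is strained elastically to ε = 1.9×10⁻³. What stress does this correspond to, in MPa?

736 MPa

E = 56220 ksi = 387.6 GPa.
σ = E·ε = 387600 MPa × 1.9×10⁻³ = 736 MPa.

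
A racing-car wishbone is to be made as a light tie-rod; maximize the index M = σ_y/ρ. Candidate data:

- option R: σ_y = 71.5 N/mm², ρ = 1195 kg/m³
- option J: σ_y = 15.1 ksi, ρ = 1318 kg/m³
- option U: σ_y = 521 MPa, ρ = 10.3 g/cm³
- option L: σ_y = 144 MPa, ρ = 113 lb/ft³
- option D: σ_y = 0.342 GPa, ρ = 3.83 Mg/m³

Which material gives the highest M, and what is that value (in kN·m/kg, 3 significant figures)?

In SI units:
  option R: σ_y = 71.50 MPa, ρ = 1195 kg/m³
  option J: σ_y = 104.1 MPa, ρ = 1318 kg/m³
  option U: σ_y = 521.0 MPa, ρ = 10300 kg/m³
  option L: σ_y = 144.0 MPa, ρ = 1810 kg/m³
  option D: σ_y = 342.0 MPa, ρ = 3830 kg/m³
  option D: M = 89.3 kN·m/kg
  option L: M = 79.6 kN·m/kg
  option J: M = 79.0 kN·m/kg
  option R: M = 59.8 kN·m/kg
  option U: M = 50.6 kN·m/kg
Option D has the largest M.

option D, M = 89.3 kN·m/kg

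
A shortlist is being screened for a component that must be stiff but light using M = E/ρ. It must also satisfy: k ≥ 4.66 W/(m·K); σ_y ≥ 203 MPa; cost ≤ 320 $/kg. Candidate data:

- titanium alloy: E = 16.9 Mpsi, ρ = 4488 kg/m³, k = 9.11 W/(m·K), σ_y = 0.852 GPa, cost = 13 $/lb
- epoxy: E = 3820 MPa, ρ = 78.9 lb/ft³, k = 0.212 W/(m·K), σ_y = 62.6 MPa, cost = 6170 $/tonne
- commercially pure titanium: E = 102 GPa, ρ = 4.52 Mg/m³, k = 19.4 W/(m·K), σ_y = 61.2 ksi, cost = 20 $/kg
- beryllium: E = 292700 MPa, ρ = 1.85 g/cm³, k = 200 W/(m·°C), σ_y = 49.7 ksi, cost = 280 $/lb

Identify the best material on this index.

titanium alloy

Screen on constraints: k ≥ 4.66 W/(m·K); σ_y ≥ 203 MPa; cost ≤ 320 $/kg. Survivors: titanium alloy, commercially pure titanium.
In SI units:
  titanium alloy: E = 116.5 GPa, ρ = 4488 kg/m³
  commercially pure titanium: E = 102.0 GPa, ρ = 4520 kg/m³
  titanium alloy: M = 26.0 MN·m/kg
  commercially pure titanium: M = 22.6 MN·m/kg
Titanium alloy has the largest M.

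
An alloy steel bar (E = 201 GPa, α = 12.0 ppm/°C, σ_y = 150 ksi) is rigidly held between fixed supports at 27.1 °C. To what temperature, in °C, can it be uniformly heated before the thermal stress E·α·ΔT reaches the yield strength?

456 °C

σ_y = 150 ksi = 1034 MPa.
E·α·ΔT = 1034 MPa ⇒ ΔT = 1034 / (201.0×10³ × 12.0×10⁻⁶) = 428.8 K.
T = 27.1 + 428.8 = 455.9 °C.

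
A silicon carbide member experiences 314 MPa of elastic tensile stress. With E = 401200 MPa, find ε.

E = 401200 MPa = 401.2 GPa = 401200 MPa.
ε = σ/E = 314 / 401200 = 7.83×10⁻⁴.

7.83×10⁻⁴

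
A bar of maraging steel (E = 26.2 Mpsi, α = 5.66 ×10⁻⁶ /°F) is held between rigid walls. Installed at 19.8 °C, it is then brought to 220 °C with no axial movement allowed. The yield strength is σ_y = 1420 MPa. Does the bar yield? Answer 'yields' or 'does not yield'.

does not yield

E = 26.2 Mpsi = 180.6 GPa.
α = 5.66×10⁻⁶/°F × 9/5 = 10.2×10⁻⁶/K.
ΔT = 200.2 K. Constrained thermal stress σ = E·α·ΔT = 180.6×10³ MPa × 10.2×10⁻⁶ × 200.2 = 368 MPa (compressive).
Compare to σ_y = 1420 MPa: σ < σ_y, so it does not yield.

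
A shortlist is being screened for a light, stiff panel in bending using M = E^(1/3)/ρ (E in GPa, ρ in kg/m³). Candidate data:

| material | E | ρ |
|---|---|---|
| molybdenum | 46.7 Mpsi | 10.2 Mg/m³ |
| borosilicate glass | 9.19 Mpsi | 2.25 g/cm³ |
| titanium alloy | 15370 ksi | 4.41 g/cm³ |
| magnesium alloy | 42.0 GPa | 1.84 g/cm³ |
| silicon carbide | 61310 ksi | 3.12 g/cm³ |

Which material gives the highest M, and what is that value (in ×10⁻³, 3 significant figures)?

Putting every candidate on a common basis:
  molybdenum: E = 322.0 GPa, ρ = 10200 kg/m³
  borosilicate glass: E = 63.36 GPa, ρ = 2250 kg/m³
  titanium alloy: E = 106.0 GPa, ρ = 4410 kg/m³
  magnesium alloy: E = 42.00 GPa, ρ = 1840 kg/m³
  silicon carbide: E = 422.7 GPa, ρ = 3120 kg/m³
  silicon carbide: M = 2.41×10⁻³
  magnesium alloy: M = 1.89×10⁻³
  borosilicate glass: M = 1.77×10⁻³
  titanium alloy: M = 1.07×10⁻³
  molybdenum: M = 0.672×10⁻³
Silicon carbide ranks first.

silicon carbide, M = 2.41×10⁻³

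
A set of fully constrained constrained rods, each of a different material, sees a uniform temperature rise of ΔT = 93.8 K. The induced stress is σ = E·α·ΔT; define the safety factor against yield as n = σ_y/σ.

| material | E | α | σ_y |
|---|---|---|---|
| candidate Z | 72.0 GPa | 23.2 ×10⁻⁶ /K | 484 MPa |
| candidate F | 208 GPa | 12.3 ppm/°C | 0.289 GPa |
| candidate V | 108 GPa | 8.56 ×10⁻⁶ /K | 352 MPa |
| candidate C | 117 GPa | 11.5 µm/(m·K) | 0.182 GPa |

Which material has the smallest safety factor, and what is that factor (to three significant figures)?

With everything in SI (GPa, ×10⁻⁶/K, MPa):
  candidate Z: E = 72.00, α = 23.2, σ_y = 484.0 → σ = 157 MPa, n = 3.09
  candidate F: E = 208.0, α = 12.3, σ_y = 289.0 → σ = 240 MPa, n = 1.20
  candidate V: E = 108.0, α = 8.56, σ_y = 352.0 → σ = 86.7 MPa, n = 4.06
  candidate C: E = 117.0, α = 11.5, σ_y = 182.0 → σ = 126 MPa, n = 1.44
Smallest n: candidate F with n = 1.20.

candidate F, n = 1.20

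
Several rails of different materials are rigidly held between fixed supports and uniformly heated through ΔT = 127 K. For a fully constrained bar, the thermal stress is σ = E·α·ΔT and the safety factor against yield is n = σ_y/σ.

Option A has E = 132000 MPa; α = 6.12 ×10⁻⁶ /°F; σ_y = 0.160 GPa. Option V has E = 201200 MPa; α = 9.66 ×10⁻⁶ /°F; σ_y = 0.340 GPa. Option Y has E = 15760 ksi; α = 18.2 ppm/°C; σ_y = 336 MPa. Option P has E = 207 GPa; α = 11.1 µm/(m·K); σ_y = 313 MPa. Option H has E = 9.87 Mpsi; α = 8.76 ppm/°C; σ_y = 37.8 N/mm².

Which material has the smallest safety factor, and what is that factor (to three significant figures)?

Per material, after unit conversion:
  option A: E = 132.0, α = 11.0, σ_y = 160.0 → σ = 185 MPa, n = 0.866
  option V: E = 201.2, α = 17.4, σ_y = 340.0 → σ = 444 MPa, n = 0.765
  option Y: E = 108.7, α = 18.2, σ_y = 336.0 → σ = 251 MPa, n = 1.34
  option P: E = 207.0, α = 11.1, σ_y = 313.0 → σ = 292 MPa, n = 1.07
  option H: E = 68.05, α = 8.76, σ_y = 37.80 → σ = 75.7 MPa, n = 0.499
The minimum is option H at n = 0.499.

option H, n = 0.499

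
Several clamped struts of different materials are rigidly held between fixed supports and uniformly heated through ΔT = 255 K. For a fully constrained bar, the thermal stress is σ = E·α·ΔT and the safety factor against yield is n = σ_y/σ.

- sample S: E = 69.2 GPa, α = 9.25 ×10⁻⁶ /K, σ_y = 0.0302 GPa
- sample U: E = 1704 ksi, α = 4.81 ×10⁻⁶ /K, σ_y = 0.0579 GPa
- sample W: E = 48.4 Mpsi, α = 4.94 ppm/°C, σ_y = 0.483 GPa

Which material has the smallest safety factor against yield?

Converting E to GPa, α to ×10⁻⁶/K, σ_y to MPa, then σ and n for each:
  sample S: E = 69.20, α = 9.25, σ_y = 30.20 → σ = 163 MPa, n = 0.185
  sample U: E = 11.75, α = 4.81, σ_y = 57.90 → σ = 14.4 MPa, n = 4.02
  sample W: E = 333.7, α = 4.94, σ_y = 483.0 → σ = 420 MPa, n = 1.15
The minimum is sample S at n = 0.185.

sample S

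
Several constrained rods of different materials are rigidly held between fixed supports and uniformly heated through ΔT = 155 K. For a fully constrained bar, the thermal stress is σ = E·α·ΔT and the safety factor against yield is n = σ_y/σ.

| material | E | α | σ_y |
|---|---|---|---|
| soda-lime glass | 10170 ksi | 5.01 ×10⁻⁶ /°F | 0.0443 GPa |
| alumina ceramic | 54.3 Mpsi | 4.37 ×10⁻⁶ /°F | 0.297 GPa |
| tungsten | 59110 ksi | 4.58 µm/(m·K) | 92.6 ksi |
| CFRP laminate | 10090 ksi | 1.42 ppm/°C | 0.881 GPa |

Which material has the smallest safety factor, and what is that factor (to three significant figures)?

With everything in SI (GPa, ×10⁻⁶/K, MPa):
  soda-lime glass: E = 70.12, α = 9.02, σ_y = 44.30 → σ = 98.0 MPa, n = 0.452
  alumina ceramic: E = 374.4, α = 7.87, σ_y = 297.0 → σ = 456 MPa, n = 0.651
  tungsten: E = 407.5, α = 4.58, σ_y = 638.5 → σ = 289 MPa, n = 2.21
  CFRP laminate: E = 69.57, α = 1.42, σ_y = 881.0 → σ = 15.3 MPa, n = 57.5
Soda-lime glass has the lowest safety factor, n = 0.452.

soda-lime glass, n = 0.452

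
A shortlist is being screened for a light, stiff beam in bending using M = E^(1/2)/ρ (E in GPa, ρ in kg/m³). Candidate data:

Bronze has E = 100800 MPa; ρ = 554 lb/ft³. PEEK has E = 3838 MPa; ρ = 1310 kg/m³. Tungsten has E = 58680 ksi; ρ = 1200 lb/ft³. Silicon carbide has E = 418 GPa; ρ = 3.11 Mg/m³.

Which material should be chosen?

silicon carbide

Convert each candidate to consistent units, then evaluate M:
  bronze: E = 100.8 GPa, ρ = 8874 kg/m³
  PEEK: E = 3.838 GPa, ρ = 1310 kg/m³
  tungsten: E = 404.6 GPa, ρ = 19220 kg/m³
  silicon carbide: E = 418.0 GPa, ρ = 3110 kg/m³
  silicon carbide: M = 6.57×10⁻³
  PEEK: M = 1.50×10⁻³
  bronze: M = 1.13×10⁻³
  tungsten: M = 1.05×10⁻³
Silicon carbide has the largest M.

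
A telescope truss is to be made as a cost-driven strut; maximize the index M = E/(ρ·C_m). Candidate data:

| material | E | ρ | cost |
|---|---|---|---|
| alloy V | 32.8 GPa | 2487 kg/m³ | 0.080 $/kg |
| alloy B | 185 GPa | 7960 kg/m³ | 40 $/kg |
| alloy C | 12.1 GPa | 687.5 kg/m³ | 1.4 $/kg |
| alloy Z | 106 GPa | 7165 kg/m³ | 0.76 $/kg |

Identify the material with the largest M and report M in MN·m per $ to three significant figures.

Computing M directly (units already consistent):
  alloy V: M = 165 MN·m per $
  alloy Z: M = 19.5 MN·m per $
  alloy C: M = 12.6 MN·m per $
  alloy B: M = 0.581 MN·m per $
Alloy V has the largest M.

alloy V, M = 165 MN·m per $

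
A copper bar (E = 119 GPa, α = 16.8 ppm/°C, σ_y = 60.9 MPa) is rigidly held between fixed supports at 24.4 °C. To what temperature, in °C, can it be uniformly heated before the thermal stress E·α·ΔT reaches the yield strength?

E·α·ΔT = 60.90 MPa ⇒ ΔT = 60.90 / (119.0×10³ × 16.8×10⁻⁶) = 30.46 K.
T = 24.4 + 30.46 = 54.86 °C.

54.9 °C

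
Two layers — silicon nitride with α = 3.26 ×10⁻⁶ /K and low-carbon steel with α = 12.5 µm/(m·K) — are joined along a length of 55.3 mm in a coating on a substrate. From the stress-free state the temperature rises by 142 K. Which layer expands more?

α(silicon nitride) = 3.26×10⁻⁶/K vs α(low-carbon steel) = 12.5×10⁻⁶/K.
Higher α expands more for the same ΔT: low-carbon steel.

low-carbon steel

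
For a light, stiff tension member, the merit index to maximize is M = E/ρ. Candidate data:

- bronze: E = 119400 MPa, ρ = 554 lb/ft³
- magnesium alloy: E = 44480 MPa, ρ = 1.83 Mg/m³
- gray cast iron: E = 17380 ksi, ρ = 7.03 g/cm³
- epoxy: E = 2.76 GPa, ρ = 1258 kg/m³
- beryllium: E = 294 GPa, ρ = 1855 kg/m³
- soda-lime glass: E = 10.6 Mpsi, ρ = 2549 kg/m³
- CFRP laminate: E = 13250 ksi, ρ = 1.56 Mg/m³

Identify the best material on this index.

Convert each candidate to consistent units, then evaluate M:
  bronze: E = 119.4 GPa, ρ = 8874 kg/m³
  magnesium alloy: E = 44.48 GPa, ρ = 1830 kg/m³
  gray cast iron: E = 119.8 GPa, ρ = 7030 kg/m³
  epoxy: E = 2.760 GPa, ρ = 1258 kg/m³
  beryllium: E = 294.0 GPa, ρ = 1855 kg/m³
  soda-lime glass: E = 73.08 GPa, ρ = 2549 kg/m³
  CFRP laminate: E = 91.36 GPa, ρ = 1560 kg/m³
  beryllium: M = 158 MN·m/kg
  CFRP laminate: M = 58.6 MN·m/kg
  soda-lime glass: M = 28.7 MN·m/kg
  magnesium alloy: M = 24.3 MN·m/kg
  gray cast iron: M = 17.0 MN·m/kg
  bronze: M = 13.5 MN·m/kg
  epoxy: M = 2.19 MN·m/kg
The maximum is for beryllium.

beryllium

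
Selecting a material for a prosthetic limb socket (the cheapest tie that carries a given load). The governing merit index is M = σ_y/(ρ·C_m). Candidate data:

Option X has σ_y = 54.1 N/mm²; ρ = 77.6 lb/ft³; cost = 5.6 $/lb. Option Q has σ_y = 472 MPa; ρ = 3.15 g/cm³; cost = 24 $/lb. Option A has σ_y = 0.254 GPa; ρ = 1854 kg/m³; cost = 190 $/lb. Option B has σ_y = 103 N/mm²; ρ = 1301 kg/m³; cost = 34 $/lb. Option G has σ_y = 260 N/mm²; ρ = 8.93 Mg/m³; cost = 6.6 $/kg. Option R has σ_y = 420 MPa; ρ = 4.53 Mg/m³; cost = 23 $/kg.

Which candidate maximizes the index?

option G

Convert each candidate to consistent units, then evaluate M:
  option X: σ_y = 54.10 MPa, ρ = 1243 kg/m³, cost = 12.35 $/kg
  option Q: σ_y = 472.0 MPa, ρ = 3150 kg/m³, cost = 52.91 $/kg
  option A: σ_y = 254.0 MPa, ρ = 1854 kg/m³, cost = 418.9 $/kg
  option B: σ_y = 103.0 MPa, ρ = 1301 kg/m³, cost = 74.96 $/kg
  option G: σ_y = 260.0 MPa, ρ = 8930 kg/m³, cost = 6.600 $/kg
  option R: σ_y = 420.0 MPa, ρ = 4530 kg/m³, cost = 23.00 $/kg
  option G: M = 4.41 kN·m per $
  option R: M = 4.03 kN·m per $
  option X: M = 3.53 kN·m per $
  option Q: M = 2.83 kN·m per $
  option B: M = 1.06 kN·m per $
  option A: M = 0.327 kN·m per $
Option G has the largest M.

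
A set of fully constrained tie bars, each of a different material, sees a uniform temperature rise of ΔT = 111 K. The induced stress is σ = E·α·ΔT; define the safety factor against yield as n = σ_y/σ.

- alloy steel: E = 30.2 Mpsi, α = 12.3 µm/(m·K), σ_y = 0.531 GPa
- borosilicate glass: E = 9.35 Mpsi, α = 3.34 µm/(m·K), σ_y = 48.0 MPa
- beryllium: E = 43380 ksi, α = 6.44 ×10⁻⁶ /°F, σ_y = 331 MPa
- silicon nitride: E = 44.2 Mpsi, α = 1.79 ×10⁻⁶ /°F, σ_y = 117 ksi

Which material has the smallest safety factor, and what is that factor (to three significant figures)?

beryllium, n = 0.860

Converting E to GPa, α to ×10⁻⁶/K, σ_y to MPa, then σ and n for each:
  alloy steel: E = 208.2, α = 12.3, σ_y = 531.0 → σ = 284 MPa, n = 1.87
  borosilicate glass: E = 64.47, α = 3.34, σ_y = 48.00 → σ = 23.9 MPa, n = 2.01
  beryllium: E = 299.1, α = 11.6, σ_y = 331.0 → σ = 385 MPa, n = 0.860
  silicon nitride: E = 304.7, α = 3.22, σ_y = 806.7 → σ = 109 MPa, n = 7.40
Smallest n: beryllium with n = 0.860.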